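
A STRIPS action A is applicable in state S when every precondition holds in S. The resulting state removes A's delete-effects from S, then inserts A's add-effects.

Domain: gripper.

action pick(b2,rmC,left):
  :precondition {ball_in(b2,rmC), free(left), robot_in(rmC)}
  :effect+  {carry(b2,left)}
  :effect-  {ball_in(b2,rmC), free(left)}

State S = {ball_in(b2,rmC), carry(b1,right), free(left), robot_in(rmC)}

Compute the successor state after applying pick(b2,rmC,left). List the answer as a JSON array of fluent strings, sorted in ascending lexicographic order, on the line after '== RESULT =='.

Compute (S \ del) ∪ add:
  pre ⊆ S: {ball_in(b2,rmC), free(left), robot_in(rmC)} ⊆ S  — applicable
  S \ del = {carry(b1,right), robot_in(rmC)}
  ∪ add   = {carry(b1,right), carry(b2,left), robot_in(rmC)}

== RESULT ==
["carry(b1,right)", "carry(b2,left)", "robot_in(rmC)"]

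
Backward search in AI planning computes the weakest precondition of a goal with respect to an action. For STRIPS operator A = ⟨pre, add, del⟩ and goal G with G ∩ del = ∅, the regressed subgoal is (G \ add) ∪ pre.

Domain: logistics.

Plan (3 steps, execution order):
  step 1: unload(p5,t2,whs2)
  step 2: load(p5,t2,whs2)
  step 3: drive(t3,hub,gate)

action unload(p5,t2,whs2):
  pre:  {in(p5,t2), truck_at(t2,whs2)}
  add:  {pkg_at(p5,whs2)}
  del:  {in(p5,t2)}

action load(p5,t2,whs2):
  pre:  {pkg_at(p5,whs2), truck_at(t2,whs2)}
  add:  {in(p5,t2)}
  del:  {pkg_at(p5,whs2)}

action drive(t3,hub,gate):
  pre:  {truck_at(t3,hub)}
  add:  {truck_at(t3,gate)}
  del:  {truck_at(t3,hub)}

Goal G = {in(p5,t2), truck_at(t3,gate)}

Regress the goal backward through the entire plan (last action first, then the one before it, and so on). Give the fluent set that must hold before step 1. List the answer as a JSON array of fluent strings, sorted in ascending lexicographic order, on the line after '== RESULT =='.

Work backward from the goal:
  through step 3 (drive(t3,hub,gate)): drop {truck_at(t3,gate)}, keep {in(p5,t2)}, require {truck_at(t3,hub)}
    → {in(p5,t2), truck_at(t3,hub)}
  through step 2 (load(p5,t2,whs2)): drop {in(p5,t2)}, keep {truck_at(t3,hub)}, require {pkg_at(p5,whs2), truck_at(t2,whs2)}
    → {pkg_at(p5,whs2), truck_at(t2,whs2), truck_at(t3,hub)}
  through step 1 (unload(p5,t2,whs2)): drop {pkg_at(p5,whs2)}, keep {truck_at(t2,whs2), truck_at(t3,hub)}, require {in(p5,t2), truck_at(t2,whs2)}
    → {in(p5,t2), truck_at(t2,whs2), truck_at(t3,hub)}

== RESULT ==
["in(p5,t2)", "truck_at(t2,whs2)", "truck_at(t3,hub)"]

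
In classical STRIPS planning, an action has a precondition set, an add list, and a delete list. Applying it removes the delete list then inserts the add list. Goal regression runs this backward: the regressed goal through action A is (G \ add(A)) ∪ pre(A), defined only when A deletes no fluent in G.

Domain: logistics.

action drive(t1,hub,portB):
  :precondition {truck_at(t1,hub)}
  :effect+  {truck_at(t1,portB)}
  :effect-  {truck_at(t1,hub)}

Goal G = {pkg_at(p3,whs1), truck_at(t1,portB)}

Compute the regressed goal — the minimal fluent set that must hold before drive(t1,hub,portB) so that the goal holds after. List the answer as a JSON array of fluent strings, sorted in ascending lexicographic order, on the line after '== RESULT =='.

Regress:
  G ∩ del = {}  (empty — regression defined)
  G \ add = {pkg_at(p3,whs1), truck_at(t1,portB)} \ {truck_at(t1,portB)} = {pkg_at(p3,whs1)}
  ∪ pre   = {pkg_at(p3,whs1)} ∪ {truck_at(t1,hub)}
          = {pkg_at(p3,whs1), truck_at(t1,hub)}

== RESULT ==
["pkg_at(p3,whs1)", "truck_at(t1,hub)"]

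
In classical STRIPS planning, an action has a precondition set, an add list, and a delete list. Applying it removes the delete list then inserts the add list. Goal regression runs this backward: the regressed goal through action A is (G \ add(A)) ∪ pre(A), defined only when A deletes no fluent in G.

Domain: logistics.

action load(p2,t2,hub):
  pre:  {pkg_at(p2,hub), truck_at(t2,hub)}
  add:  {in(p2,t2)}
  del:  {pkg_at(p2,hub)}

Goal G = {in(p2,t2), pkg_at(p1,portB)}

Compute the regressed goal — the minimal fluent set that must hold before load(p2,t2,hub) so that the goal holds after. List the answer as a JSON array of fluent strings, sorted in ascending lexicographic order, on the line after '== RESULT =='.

Compute (G \ add) ∪ pre:
  G ∩ del = {}  (empty — regression defined)
  G \ add = {in(p2,t2), pkg_at(p1,portB)} \ {in(p2,t2)} = {pkg_at(p1,portB)}
  ∪ pre   = {pkg_at(p1,portB)} ∪ {pkg_at(p2,hub), truck_at(t2,hub)}
          = {pkg_at(p1,portB), pkg_at(p2,hub), truck_at(t2,hub)}

== RESULT ==
["pkg_at(p1,portB)", "pkg_at(p2,hub)", "truck_at(t2,hub)"]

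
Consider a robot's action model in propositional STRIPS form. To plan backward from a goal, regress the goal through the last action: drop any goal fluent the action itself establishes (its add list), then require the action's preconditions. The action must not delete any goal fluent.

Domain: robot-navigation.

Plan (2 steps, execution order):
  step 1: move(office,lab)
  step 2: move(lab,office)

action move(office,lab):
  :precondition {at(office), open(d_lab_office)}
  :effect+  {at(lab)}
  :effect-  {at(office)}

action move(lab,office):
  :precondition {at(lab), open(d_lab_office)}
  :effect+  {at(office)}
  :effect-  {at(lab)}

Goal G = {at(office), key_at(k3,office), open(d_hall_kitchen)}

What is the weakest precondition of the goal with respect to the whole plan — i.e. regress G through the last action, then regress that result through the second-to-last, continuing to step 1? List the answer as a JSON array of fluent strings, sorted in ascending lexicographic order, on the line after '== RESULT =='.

Regress step by step:
  through step 2 (move(lab,office)): drop {at(office)}, keep {key_at(k3,office), open(d_hall_kitchen)}, require {at(lab), open(d_lab_office)}
    → {at(lab), key_at(k3,office), open(d_hall_kitchen), open(d_lab_office)}
  through step 1 (move(office,lab)): drop {at(lab)}, keep {key_at(k3,office), open(d_hall_kitchen), open(d_lab_office)}, require {at(office), open(d_lab_office)}
    → {at(office), key_at(k3,office), open(d_hall_kitchen), open(d_lab_office)}

== RESULT ==
["at(office)", "key_at(k3,office)", "open(d_hall_kitchen)", "open(d_lab_office)"]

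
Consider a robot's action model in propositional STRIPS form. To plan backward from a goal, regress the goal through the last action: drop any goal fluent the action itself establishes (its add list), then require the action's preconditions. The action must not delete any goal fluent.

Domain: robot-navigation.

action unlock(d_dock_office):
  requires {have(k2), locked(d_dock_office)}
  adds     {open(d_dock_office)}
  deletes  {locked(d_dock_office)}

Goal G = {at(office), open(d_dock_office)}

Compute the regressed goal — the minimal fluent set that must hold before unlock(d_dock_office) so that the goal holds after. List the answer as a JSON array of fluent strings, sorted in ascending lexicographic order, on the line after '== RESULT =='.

Compute (G \ add) ∪ pre:
  G ∩ del = {}  (empty — regression defined)
  G \ add = {at(office), open(d_dock_office)} \ {open(d_dock_office)} = {at(office)}
  ∪ pre   = {at(office)} ∪ {have(k2), locked(d_dock_office)}
          = {at(office), have(k2), locked(d_dock_office)}

== RESULT ==
["at(office)", "have(k2)", "locked(d_dock_office)"]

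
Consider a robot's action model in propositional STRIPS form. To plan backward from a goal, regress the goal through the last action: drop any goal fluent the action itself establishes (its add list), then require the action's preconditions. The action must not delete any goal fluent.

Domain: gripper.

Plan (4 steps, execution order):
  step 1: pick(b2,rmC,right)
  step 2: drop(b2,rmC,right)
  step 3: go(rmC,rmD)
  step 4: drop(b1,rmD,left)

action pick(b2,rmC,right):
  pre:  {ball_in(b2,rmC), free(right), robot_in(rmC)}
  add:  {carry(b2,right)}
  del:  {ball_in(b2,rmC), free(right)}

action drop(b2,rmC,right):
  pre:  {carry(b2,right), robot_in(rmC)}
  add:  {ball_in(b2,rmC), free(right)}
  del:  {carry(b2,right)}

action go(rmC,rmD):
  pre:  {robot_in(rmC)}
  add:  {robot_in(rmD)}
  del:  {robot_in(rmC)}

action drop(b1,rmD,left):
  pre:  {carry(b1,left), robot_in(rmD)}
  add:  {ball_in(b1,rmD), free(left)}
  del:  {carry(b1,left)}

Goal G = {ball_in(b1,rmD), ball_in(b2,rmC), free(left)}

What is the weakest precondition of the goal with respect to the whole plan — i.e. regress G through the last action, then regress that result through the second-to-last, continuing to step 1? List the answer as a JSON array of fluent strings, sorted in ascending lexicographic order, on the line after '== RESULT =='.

Regress step by step:
  through step 4 (drop(b1,rmD,left)): drop {ball_in(b1,rmD), free(left)}, keep {ball_in(b2,rmC)}, require {carry(b1,left), robot_in(rmD)}
    → {ball_in(b2,rmC), carry(b1,left), robot_in(rmD)}
  through step 3 (go(rmC,rmD)): drop {robot_in(rmD)}, keep {ball_in(b2,rmC), carry(b1,left)}, require {robot_in(rmC)}
    → {ball_in(b2,rmC), carry(b1,left), robot_in(rmC)}
  through step 2 (drop(b2,rmC,right)): drop {ball_in(b2,rmC)}, keep {carry(b1,left), robot_in(rmC)}, require {carry(b2,right), robot_in(rmC)}
    → {carry(b1,left), carry(b2,right), robot_in(rmC)}
  through step 1 (pick(b2,rmC,right)): drop {carry(b2,right)}, keep {carry(b1,left), robot_in(rmC)}, require {ball_in(b2,rmC), free(right), robot_in(rmC)}
    → {ball_in(b2,rmC), carry(b1,left), free(right), robot_in(rmC)}

== RESULT ==
["ball_in(b2,rmC)", "carry(b1,left)", "free(right)", "robot_in(rmC)"]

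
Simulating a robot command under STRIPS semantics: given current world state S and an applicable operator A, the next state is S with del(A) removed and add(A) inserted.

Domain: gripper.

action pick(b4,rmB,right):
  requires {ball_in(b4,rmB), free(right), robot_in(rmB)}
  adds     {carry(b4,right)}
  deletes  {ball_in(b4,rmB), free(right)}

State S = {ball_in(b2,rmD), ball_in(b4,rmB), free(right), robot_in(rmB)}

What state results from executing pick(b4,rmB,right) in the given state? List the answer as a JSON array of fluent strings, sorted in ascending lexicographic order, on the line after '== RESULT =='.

Progress:
  pre ⊆ S: {ball_in(b4,rmB), free(right), robot_in(rmB)} ⊆ S  — applicable
  S \ del = {ball_in(b2,rmD), robot_in(rmB)}
  ∪ add   = {ball_in(b2,rmD), carry(b4,right), robot_in(rmB)}

== RESULT ==
["ball_in(b2,rmD)", "carry(b4,right)", "robot_in(rmB)"]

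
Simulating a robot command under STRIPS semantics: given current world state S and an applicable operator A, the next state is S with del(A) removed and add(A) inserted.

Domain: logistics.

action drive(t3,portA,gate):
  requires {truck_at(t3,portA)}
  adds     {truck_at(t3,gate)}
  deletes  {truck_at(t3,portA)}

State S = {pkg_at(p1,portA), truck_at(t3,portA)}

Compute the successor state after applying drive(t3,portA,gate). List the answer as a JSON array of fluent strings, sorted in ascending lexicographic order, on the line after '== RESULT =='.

Compute (S \ del) ∪ add:
  pre ⊆ S: {truck_at(t3,portA)} ⊆ S  — applicable
  S \ del = {pkg_at(p1,portA)}
  ∪ add   = {pkg_at(p1,portA), truck_at(t3,gate)}

== RESULT ==
["pkg_at(p1,portA)", "truck_at(t3,gate)"]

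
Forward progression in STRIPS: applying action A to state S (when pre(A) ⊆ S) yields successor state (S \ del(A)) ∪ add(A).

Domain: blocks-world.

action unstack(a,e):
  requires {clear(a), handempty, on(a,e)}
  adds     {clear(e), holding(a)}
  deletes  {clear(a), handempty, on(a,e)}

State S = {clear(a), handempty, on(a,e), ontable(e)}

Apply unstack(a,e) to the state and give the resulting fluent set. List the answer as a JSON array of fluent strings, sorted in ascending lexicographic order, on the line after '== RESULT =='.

Progress:
  pre ⊆ S: {clear(a), handempty, on(a,e)} ⊆ S  — applicable
  S \ del = {ontable(e)}
  ∪ add   = {clear(e), holding(a), ontable(e)}

== RESULT ==
["clear(e)", "holding(a)", "ontable(e)"]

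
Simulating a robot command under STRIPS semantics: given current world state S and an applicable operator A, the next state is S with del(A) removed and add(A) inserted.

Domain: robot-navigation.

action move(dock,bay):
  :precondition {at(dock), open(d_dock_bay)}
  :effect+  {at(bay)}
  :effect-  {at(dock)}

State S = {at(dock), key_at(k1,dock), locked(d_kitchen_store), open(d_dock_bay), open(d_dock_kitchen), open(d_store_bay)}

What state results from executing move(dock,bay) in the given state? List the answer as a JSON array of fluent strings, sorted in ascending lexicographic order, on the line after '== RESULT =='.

Compute (S \ del) ∪ add:
  pre ⊆ S: {at(dock), open(d_dock_bay)} ⊆ S  — applicable
  S \ del = {key_at(k1,dock), locked(d_kitchen_store), open(d_dock_bay), open(d_dock_kitchen), open(d_store_bay)}
  ∪ add   = {at(bay), key_at(k1,dock), locked(d_kitchen_store), open(d_dock_bay), open(d_dock_kitchen), open(d_store_bay)}

== RESULT ==
["at(bay)", "key_at(k1,dock)", "locked(d_kitchen_store)", "open(d_dock_bay)", "open(d_dock_kitchen)", "open(d_store_bay)"]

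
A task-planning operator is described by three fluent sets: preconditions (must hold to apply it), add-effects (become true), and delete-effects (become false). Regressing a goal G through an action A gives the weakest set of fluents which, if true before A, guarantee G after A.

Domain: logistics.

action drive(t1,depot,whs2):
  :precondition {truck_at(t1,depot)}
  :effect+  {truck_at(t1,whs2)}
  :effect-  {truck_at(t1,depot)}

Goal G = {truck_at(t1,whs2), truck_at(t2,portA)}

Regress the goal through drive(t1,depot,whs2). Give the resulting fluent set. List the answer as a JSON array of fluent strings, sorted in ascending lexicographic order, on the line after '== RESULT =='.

Regress:
  G ∩ del = {}  (empty — regression defined)
  G \ add = {truck_at(t1,whs2), truck_at(t2,portA)} \ {truck_at(t1,whs2)} = {truck_at(t2,portA)}
  ∪ pre   = {truck_at(t2,portA)} ∪ {truck_at(t1,depot)}
          = {truck_at(t1,depot), truck_at(t2,portA)}

== RESULT ==
["truck_at(t1,depot)", "truck_at(t2,portA)"]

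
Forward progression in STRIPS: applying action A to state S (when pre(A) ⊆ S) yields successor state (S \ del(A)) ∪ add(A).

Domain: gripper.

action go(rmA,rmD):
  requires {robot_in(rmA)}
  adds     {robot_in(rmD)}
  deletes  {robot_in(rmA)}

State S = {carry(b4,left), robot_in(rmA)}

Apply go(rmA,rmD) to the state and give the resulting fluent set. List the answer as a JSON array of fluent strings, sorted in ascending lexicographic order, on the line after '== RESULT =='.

Compute (S \ del) ∪ add:
  pre ⊆ S: {robot_in(rmA)} ⊆ S  — applicable
  S \ del = {carry(b4,left)}
  ∪ add   = {carry(b4,left), robot_in(rmD)}

== RESULT ==
["carry(b4,left)", "robot_in(rmD)"]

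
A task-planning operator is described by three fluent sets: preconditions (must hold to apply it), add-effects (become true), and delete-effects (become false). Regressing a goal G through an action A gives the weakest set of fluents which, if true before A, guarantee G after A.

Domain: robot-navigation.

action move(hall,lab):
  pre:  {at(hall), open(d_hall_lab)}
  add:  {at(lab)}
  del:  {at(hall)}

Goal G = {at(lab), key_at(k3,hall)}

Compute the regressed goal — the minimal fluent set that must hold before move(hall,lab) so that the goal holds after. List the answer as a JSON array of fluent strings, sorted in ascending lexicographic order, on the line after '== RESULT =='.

Regress:
  G ∩ del = {}  (empty — regression defined)
  G \ add = {at(lab), key_at(k3,hall)} \ {at(lab)} = {key_at(k3,hall)}
  ∪ pre   = {key_at(k3,hall)} ∪ {at(hall), open(d_hall_lab)}
          = {at(hall), key_at(k3,hall), open(d_hall_lab)}

== RESULT ==
["at(hall)", "key_at(k3,hall)", "open(d_hall_lab)"]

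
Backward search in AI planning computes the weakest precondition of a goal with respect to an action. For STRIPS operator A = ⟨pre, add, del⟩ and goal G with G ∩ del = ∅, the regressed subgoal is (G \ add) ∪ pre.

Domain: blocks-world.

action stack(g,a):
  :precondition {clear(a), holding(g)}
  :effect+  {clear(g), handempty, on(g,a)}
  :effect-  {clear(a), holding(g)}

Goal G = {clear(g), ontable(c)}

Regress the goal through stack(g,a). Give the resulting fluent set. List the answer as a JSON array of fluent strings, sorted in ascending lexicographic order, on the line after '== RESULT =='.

Regress:
  G ∩ del = {}  (empty — regression defined)
  G \ add = {clear(g), ontable(c)} \ {clear(g), handempty, on(g,a)} = {ontable(c)}
  ∪ pre   = {ontable(c)} ∪ {clear(a), holding(g)}
          = {clear(a), holding(g), ontable(c)}

== RESULT ==
["clear(a)", "holding(g)", "ontable(c)"]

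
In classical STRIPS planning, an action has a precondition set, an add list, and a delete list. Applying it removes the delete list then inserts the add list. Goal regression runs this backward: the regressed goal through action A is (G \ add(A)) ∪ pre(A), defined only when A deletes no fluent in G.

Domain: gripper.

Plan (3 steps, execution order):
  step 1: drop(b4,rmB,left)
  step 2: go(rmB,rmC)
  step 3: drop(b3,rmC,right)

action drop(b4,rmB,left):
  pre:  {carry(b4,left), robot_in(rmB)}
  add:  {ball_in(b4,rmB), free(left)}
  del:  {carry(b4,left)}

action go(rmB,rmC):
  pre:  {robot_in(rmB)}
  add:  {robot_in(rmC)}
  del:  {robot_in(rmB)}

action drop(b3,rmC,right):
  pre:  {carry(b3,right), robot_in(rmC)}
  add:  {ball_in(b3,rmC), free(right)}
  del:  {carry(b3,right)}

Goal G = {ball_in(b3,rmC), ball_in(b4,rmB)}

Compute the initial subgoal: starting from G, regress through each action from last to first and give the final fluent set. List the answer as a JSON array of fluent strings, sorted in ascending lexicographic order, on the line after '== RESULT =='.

Work backward from the goal:
  through step 3 (drop(b3,rmC,right)): drop {ball_in(b3,rmC)}, keep {ball_in(b4,rmB)}, require {carry(b3,right), robot_in(rmC)}
    → {ball_in(b4,rmB), carry(b3,right), robot_in(rmC)}
  through step 2 (go(rmB,rmC)): drop {robot_in(rmC)}, keep {ball_in(b4,rmB), carry(b3,right)}, require {robot_in(rmB)}
    → {ball_in(b4,rmB), carry(b3,right), robot_in(rmB)}
  through step 1 (drop(b4,rmB,left)): drop {ball_in(b4,rmB)}, keep {carry(b3,right), robot_in(rmB)}, require {carry(b4,left), robot_in(rmB)}
    → {carry(b3,right), carry(b4,left), robot_in(rmB)}

== RESULT ==
["carry(b3,right)", "carry(b4,left)", "robot_in(rmB)"]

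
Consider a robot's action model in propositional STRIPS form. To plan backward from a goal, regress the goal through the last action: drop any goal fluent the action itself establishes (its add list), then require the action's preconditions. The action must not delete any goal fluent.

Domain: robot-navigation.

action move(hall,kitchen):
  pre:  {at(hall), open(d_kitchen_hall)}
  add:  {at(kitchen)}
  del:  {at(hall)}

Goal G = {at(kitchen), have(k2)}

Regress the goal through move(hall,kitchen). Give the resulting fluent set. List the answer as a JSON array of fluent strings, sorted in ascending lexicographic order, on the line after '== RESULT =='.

Compute (G \ add) ∪ pre:
  G ∩ del = {}  (empty — regression defined)
  G \ add = {at(kitchen), have(k2)} \ {at(kitchen)} = {have(k2)}
  ∪ pre   = {have(k2)} ∪ {at(hall), open(d_kitchen_hall)}
          = {at(hall), have(k2), open(d_kitchen_hall)}

== RESULT ==
["at(hall)", "have(k2)", "open(d_kitchen_hall)"]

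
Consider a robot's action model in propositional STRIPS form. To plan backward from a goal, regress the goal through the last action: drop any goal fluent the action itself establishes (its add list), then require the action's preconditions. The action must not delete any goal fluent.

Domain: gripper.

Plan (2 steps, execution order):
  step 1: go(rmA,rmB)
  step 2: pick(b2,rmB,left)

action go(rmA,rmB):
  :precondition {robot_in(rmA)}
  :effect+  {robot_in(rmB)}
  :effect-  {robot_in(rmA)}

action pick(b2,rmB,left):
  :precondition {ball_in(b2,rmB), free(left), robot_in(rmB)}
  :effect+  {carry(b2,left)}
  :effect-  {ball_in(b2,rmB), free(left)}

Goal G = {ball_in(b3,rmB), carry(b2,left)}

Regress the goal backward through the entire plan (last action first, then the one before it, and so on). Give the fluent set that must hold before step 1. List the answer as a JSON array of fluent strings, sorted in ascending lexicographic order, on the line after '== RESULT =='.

Work backward from the goal:
  through step 2 (pick(b2,rmB,left)): drop {carry(b2,left)}, keep {ball_in(b3,rmB)}, require {ball_in(b2,rmB), free(left), robot_in(rmB)}
    → {ball_in(b2,rmB), ball_in(b3,rmB), free(left), robot_in(rmB)}
  through step 1 (go(rmA,rmB)): drop {robot_in(rmB)}, keep {ball_in(b2,rmB), ball_in(b3,rmB), free(left)}, require {robot_in(rmA)}
    → {ball_in(b2,rmB), ball_in(b3,rmB), free(left), robot_in(rmA)}

== RESULT ==
["ball_in(b2,rmB)", "ball_in(b3,rmB)", "free(left)", "robot_in(rmA)"]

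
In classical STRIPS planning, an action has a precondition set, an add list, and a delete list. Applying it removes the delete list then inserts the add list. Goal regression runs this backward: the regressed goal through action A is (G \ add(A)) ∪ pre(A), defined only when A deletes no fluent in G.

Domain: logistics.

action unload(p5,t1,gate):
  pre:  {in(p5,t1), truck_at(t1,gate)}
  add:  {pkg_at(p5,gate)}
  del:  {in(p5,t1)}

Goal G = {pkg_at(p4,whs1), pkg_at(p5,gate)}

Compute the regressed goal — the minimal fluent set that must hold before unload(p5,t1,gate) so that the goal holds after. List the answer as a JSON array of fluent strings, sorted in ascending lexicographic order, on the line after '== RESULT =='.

Compute (G \ add) ∪ pre:
  G ∩ del = {}  (empty — regression defined)
  G \ add = {pkg_at(p4,whs1), pkg_at(p5,gate)} \ {pkg_at(p5,gate)} = {pkg_at(p4,whs1)}
  ∪ pre   = {pkg_at(p4,whs1)} ∪ {in(p5,t1), truck_at(t1,gate)}
          = {in(p5,t1), pkg_at(p4,whs1), truck_at(t1,gate)}

== RESULT ==
["in(p5,t1)", "pkg_at(p4,whs1)", "truck_at(t1,gate)"]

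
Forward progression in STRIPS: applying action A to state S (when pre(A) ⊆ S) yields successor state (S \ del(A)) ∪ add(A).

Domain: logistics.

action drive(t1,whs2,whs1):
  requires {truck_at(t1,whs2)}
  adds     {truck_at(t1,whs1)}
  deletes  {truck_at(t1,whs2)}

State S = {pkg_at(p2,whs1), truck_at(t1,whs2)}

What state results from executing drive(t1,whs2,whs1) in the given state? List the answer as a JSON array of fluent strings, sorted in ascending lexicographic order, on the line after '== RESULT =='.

Compute (S \ del) ∪ add:
  pre ⊆ S: {truck_at(t1,whs2)} ⊆ S  — applicable
  S \ del = {pkg_at(p2,whs1)}
  ∪ add   = {pkg_at(p2,whs1), truck_at(t1,whs1)}

== RESULT ==
["pkg_at(p2,whs1)", "truck_at(t1,whs1)"]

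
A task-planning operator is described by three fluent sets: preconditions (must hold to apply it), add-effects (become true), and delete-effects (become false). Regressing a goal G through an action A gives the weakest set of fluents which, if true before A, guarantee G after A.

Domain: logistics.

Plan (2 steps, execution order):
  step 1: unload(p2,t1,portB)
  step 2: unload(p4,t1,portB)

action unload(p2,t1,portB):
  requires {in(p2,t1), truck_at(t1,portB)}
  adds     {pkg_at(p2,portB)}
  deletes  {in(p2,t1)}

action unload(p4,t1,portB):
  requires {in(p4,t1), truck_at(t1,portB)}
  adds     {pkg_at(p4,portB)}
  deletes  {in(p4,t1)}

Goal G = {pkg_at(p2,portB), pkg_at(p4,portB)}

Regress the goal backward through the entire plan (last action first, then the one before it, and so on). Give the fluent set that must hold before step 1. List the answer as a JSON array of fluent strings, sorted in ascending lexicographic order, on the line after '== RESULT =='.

Work backward from the goal:
  through step 2 (unload(p4,t1,portB)): drop {pkg_at(p4,portB)}, keep {pkg_at(p2,portB)}, require {in(p4,t1), truck_at(t1,portB)}
    → {in(p4,t1), pkg_at(p2,portB), truck_at(t1,portB)}
  through step 1 (unload(p2,t1,portB)): drop {pkg_at(p2,portB)}, keep {in(p4,t1), truck_at(t1,portB)}, require {in(p2,t1), truck_at(t1,portB)}
    → {in(p2,t1), in(p4,t1), truck_at(t1,portB)}

== RESULT ==
["in(p2,t1)", "in(p4,t1)", "truck_at(t1,portB)"]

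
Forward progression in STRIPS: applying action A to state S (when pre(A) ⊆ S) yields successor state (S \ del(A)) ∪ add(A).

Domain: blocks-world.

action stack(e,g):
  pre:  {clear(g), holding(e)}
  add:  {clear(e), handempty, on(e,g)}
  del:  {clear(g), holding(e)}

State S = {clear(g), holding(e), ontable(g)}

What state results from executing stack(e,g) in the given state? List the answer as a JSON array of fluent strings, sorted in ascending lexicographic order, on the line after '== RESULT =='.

Compute (S \ del) ∪ add:
  pre ⊆ S: {clear(g), holding(e)} ⊆ S  — applicable
  S \ del = {ontable(g)}
  ∪ add   = {clear(e), handempty, on(e,g), ontable(g)}

== RESULT ==
["clear(e)", "handempty", "on(e,g)", "ontable(g)"]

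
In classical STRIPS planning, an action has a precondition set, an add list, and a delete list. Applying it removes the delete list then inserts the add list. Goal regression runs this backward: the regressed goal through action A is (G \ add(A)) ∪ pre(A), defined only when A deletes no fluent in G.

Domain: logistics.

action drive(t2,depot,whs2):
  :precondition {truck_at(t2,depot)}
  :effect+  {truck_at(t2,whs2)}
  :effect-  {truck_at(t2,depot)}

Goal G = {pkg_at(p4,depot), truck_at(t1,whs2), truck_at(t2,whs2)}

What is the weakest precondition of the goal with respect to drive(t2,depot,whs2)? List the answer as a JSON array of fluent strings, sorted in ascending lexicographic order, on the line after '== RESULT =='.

Regress:
  G ∩ del = {}  (empty — regression defined)
  G \ add = {pkg_at(p4,depot), truck_at(t1,whs2), truck_at(t2,whs2)} \ {truck_at(t2,whs2)} = {pkg_at(p4,depot), truck_at(t1,whs2)}
  ∪ pre   = {pkg_at(p4,depot), truck_at(t1,whs2)} ∪ {truck_at(t2,depot)}
          = {pkg_at(p4,depot), truck_at(t1,whs2), truck_at(t2,depot)}

== RESULT ==
["pkg_at(p4,depot)", "truck_at(t1,whs2)", "truck_at(t2,depot)"]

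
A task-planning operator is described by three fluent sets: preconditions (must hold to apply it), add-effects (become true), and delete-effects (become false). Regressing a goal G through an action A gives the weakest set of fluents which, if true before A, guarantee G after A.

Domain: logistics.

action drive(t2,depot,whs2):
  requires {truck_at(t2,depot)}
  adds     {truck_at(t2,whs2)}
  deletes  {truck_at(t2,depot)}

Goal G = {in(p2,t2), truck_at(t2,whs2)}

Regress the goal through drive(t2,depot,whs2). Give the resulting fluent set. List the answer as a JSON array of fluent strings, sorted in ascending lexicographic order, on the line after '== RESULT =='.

Compute (G \ add) ∪ pre:
  G ∩ del = {}  (empty — regression defined)
  G \ add = {in(p2,t2), truck_at(t2,whs2)} \ {truck_at(t2,whs2)} = {in(p2,t2)}
  ∪ pre   = {in(p2,t2)} ∪ {truck_at(t2,depot)}
          = {in(p2,t2), truck_at(t2,depot)}

== RESULT ==
["in(p2,t2)", "truck_at(t2,depot)"]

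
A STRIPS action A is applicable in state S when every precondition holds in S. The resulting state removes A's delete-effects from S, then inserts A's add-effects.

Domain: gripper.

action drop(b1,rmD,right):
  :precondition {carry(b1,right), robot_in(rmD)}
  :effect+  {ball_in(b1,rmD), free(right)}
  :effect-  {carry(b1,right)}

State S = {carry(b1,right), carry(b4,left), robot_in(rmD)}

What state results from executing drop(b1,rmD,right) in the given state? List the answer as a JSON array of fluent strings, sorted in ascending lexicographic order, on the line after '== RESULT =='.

Progress:
  pre ⊆ S: {carry(b1,right), robot_in(rmD)} ⊆ S  — applicable
  S \ del = {carry(b4,left), robot_in(rmD)}
  ∪ add   = {ball_in(b1,rmD), carry(b4,left), free(right), robot_in(rmD)}

== RESULT ==
["ball_in(b1,rmD)", "carry(b4,left)", "free(right)", "robot_in(rmD)"]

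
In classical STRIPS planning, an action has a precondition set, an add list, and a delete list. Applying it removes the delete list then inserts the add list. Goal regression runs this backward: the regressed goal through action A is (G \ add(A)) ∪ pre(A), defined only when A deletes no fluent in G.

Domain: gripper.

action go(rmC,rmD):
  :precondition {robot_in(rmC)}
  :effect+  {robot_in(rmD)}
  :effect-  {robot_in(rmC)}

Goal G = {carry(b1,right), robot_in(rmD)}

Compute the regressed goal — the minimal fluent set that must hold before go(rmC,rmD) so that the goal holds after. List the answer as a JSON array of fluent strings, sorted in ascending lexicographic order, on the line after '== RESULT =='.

Regress:
  G ∩ del = {}  (empty — regression defined)
  G \ add = {carry(b1,right), robot_in(rmD)} \ {robot_in(rmD)} = {carry(b1,right)}
  ∪ pre   = {carry(b1,right)} ∪ {robot_in(rmC)}
          = {carry(b1,right), robot_in(rmC)}

== RESULT ==
["carry(b1,right)", "robot_in(rmC)"]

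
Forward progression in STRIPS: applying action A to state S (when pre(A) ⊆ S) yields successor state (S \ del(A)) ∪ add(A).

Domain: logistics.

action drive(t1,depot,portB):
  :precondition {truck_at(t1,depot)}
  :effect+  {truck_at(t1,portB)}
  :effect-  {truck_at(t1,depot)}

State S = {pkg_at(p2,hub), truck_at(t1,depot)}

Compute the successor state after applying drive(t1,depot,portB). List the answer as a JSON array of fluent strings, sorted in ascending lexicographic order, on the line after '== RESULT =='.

Progress:
  pre ⊆ S: {truck_at(t1,depot)} ⊆ S  — applicable
  S \ del = {pkg_at(p2,hub)}
  ∪ add   = {pkg_at(p2,hub), truck_at(t1,portB)}

== RESULT ==
["pkg_at(p2,hub)", "truck_at(t1,portB)"]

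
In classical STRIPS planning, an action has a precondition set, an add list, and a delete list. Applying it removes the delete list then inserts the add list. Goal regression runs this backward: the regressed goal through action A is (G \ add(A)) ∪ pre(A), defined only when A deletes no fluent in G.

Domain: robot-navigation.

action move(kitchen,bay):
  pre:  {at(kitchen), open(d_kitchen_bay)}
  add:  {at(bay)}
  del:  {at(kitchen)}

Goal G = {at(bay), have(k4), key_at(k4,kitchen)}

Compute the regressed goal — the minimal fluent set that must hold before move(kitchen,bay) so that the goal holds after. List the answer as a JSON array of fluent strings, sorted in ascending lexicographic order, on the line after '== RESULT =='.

Regress:
  G ∩ del = {}  (empty — regression defined)
  G \ add = {at(bay), have(k4), key_at(k4,kitchen)} \ {at(bay)} = {have(k4), key_at(k4,kitchen)}
  ∪ pre   = {have(k4), key_at(k4,kitchen)} ∪ {at(kitchen), open(d_kitchen_bay)}
          = {at(kitchen), have(k4), key_at(k4,kitchen), open(d_kitchen_bay)}

== RESULT ==
["at(kitchen)", "have(k4)", "key_at(k4,kitchen)", "open(d_kitchen_bay)"]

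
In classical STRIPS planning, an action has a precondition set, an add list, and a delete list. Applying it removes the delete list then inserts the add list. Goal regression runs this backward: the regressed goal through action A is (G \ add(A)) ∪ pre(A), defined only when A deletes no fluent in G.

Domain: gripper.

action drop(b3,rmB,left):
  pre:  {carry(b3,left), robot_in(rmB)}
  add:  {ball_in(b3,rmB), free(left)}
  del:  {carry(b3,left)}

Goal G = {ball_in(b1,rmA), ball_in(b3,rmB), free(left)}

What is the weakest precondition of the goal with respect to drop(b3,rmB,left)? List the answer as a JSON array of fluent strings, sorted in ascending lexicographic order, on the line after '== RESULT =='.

Regress:
  G ∩ del = {}  (empty — regression defined)
  G \ add = {ball_in(b1,rmA), ball_in(b3,rmB), free(left)} \ {ball_in(b3,rmB), free(left)} = {ball_in(b1,rmA)}
  ∪ pre   = {ball_in(b1,rmA)} ∪ {carry(b3,left), robot_in(rmB)}
          = {ball_in(b1,rmA), carry(b3,left), robot_in(rmB)}

== RESULT ==
["ball_in(b1,rmA)", "carry(b3,left)", "robot_in(rmB)"]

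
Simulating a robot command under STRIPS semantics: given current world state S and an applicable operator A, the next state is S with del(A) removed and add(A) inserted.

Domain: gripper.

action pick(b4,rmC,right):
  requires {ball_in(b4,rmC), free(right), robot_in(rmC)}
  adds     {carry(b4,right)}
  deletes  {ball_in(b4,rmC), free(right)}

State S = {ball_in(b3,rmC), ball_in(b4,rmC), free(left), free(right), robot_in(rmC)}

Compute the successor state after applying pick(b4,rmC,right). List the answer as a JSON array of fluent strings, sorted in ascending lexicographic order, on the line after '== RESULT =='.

Compute (S \ del) ∪ add:
  pre ⊆ S: {ball_in(b4,rmC), free(right), robot_in(rmC)} ⊆ S  — applicable
  S \ del = {ball_in(b3,rmC), free(left), robot_in(rmC)}
  ∪ add   = {ball_in(b3,rmC), carry(b4,right), free(left), robot_in(rmC)}

== RESULT ==
["ball_in(b3,rmC)", "carry(b4,right)", "free(left)", "robot_in(rmC)"]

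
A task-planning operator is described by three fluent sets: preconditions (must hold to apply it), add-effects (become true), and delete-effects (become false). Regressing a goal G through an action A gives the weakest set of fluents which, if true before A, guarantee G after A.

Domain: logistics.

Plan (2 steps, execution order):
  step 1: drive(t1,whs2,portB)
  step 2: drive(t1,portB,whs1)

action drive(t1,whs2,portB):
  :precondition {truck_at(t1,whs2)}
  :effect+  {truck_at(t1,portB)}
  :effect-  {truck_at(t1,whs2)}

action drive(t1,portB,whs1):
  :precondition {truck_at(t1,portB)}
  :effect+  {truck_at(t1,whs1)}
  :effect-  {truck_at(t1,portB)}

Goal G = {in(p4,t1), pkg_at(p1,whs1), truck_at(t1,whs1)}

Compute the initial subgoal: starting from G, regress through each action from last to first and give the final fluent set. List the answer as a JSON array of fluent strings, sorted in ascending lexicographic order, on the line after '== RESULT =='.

Work backward from the goal:
  through step 2 (drive(t1,portB,whs1)): drop {truck_at(t1,whs1)}, keep {in(p4,t1), pkg_at(p1,whs1)}, require {truck_at(t1,portB)}
    → {in(p4,t1), pkg_at(p1,whs1), truck_at(t1,portB)}
  through step 1 (drive(t1,whs2,portB)): drop {truck_at(t1,portB)}, keep {in(p4,t1), pkg_at(p1,whs1)}, require {truck_at(t1,whs2)}
    → {in(p4,t1), pkg_at(p1,whs1), truck_at(t1,whs2)}

== RESULT ==
["in(p4,t1)", "pkg_at(p1,whs1)", "truck_at(t1,whs2)"]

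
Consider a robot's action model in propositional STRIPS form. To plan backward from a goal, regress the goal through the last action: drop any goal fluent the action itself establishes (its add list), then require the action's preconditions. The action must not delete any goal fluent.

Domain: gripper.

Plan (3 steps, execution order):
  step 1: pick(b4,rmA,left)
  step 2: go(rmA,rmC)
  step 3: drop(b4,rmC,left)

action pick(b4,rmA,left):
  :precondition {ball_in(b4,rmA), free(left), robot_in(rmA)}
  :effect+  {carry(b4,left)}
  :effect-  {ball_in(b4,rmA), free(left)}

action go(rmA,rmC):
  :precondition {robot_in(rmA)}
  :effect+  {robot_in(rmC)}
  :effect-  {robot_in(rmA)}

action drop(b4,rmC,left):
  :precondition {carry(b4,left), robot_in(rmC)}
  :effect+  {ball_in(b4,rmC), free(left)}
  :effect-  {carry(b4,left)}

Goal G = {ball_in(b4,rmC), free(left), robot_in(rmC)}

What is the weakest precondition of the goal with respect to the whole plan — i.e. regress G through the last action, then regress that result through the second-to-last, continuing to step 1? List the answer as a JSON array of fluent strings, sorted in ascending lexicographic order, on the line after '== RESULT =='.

Work backward from the goal:
  through step 3 (drop(b4,rmC,left)): drop {ball_in(b4,rmC), free(left)}, keep {robot_in(rmC)}, require {carry(b4,left), robot_in(rmC)}
    → {carry(b4,left), robot_in(rmC)}
  through step 2 (go(rmA,rmC)): drop {robot_in(rmC)}, keep {carry(b4,left)}, require {robot_in(rmA)}
    → {carry(b4,left), robot_in(rmA)}
  through step 1 (pick(b4,rmA,left)): drop {carry(b4,left)}, keep {robot_in(rmA)}, require {ball_in(b4,rmA), free(left), robot_in(rmA)}
    → {ball_in(b4,rmA), free(left), robot_in(rmA)}

== RESULT ==
["ball_in(b4,rmA)", "free(left)", "robot_in(rmA)"]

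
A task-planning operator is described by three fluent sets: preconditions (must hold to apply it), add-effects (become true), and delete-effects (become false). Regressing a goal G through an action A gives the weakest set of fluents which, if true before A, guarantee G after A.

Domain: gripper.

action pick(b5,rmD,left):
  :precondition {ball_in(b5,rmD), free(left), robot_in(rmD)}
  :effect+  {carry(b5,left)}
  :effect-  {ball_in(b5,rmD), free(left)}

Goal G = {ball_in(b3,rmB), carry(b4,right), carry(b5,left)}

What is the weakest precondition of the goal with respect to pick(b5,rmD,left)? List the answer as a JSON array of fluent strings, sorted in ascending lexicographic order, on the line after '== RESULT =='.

Regress:
  G ∩ del = {}  (empty — regression defined)
  G \ add = {ball_in(b3,rmB), carry(b4,right), carry(b5,left)} \ {carry(b5,left)} = {ball_in(b3,rmB), carry(b4,right)}
  ∪ pre   = {ball_in(b3,rmB), carry(b4,right)} ∪ {ball_in(b5,rmD), free(left), robot_in(rmD)}
          = {ball_in(b3,rmB), ball_in(b5,rmD), carry(b4,right), free(left), robot_in(rmD)}

== RESULT ==
["ball_in(b3,rmB)", "ball_in(b5,rmD)", "carry(b4,right)", "free(left)", "robot_in(rmD)"]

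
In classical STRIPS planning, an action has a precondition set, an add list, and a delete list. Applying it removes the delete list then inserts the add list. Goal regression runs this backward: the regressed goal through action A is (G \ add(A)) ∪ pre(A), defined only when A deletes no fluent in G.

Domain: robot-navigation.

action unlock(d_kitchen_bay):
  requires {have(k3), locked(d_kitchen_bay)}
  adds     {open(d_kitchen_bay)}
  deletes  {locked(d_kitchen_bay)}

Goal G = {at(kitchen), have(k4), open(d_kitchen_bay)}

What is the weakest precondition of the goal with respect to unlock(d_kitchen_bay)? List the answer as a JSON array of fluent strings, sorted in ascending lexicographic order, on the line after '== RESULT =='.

Regress:
  G ∩ del = {}  (empty — regression defined)
  G \ add = {at(kitchen), have(k4), open(d_kitchen_bay)} \ {open(d_kitchen_bay)} = {at(kitchen), have(k4)}
  ∪ pre   = {at(kitchen), have(k4)} ∪ {have(k3), locked(d_kitchen_bay)}
          = {at(kitchen), have(k3), have(k4), locked(d_kitchen_bay)}

== RESULT ==
["at(kitchen)", "have(k3)", "have(k4)", "locked(d_kitchen_bay)"]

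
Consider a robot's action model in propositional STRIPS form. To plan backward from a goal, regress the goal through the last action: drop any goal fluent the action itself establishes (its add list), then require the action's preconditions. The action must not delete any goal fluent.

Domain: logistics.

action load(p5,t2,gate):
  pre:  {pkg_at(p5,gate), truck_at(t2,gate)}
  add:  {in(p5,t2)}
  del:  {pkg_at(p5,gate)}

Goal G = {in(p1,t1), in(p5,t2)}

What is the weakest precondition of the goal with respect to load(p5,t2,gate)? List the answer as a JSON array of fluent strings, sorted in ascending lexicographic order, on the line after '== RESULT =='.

Regress:
  G ∩ del = {}  (empty — regression defined)
  G \ add = {in(p1,t1), in(p5,t2)} \ {in(p5,t2)} = {in(p1,t1)}
  ∪ pre   = {in(p1,t1)} ∪ {pkg_at(p5,gate), truck_at(t2,gate)}
          = {in(p1,t1), pkg_at(p5,gate), truck_at(t2,gate)}

== RESULT ==
["in(p1,t1)", "pkg_at(p5,gate)", "truck_at(t2,gate)"]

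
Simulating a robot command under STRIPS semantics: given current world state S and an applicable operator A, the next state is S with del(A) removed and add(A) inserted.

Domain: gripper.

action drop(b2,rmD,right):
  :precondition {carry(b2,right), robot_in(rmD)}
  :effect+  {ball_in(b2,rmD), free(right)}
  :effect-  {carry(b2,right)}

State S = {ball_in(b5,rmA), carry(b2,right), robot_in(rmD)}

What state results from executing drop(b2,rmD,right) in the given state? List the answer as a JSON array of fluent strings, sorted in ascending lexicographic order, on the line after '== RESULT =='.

Progress:
  pre ⊆ S: {carry(b2,right), robot_in(rmD)} ⊆ S  — applicable
  S \ del = {ball_in(b5,rmA), robot_in(rmD)}
  ∪ add   = {ball_in(b2,rmD), ball_in(b5,rmA), free(right), robot_in(rmD)}

== RESULT ==
["ball_in(b2,rmD)", "ball_in(b5,rmA)", "free(right)", "robot_in(rmD)"]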